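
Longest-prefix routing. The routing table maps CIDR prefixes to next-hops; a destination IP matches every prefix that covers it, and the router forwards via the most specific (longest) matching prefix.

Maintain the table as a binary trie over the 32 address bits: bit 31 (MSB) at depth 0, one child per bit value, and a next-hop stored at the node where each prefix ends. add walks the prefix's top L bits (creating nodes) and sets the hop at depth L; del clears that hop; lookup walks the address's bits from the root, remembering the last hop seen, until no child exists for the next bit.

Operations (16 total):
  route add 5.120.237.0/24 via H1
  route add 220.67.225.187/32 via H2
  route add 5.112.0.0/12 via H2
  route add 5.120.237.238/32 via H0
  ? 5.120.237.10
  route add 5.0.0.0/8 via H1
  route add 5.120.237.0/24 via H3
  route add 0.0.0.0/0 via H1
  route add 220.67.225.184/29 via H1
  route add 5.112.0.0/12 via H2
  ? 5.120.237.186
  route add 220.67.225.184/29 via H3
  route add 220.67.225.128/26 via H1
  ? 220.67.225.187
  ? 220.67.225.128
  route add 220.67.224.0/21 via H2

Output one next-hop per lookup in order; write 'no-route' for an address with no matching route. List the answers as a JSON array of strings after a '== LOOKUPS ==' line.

Trace:
  add 5.120.237.0/24 -> H1 at depth 24
  add 220.67.225.187/32 -> H2 at depth 32
  add 5.112.0.0/12 -> H2 at depth 12
  add 5.120.237.238/32 -> H0 at depth 32
  ? 5.120.237.10  path d0:-→d1:-→d2:-→d3:-→d4:-→d5:-→d6:-→d7:-→d8:-→d9:-→d10:-→d11:-→d12:H2→d13:-→d14:-→d15:-→d16:-→d17:-→d18:-→d19:-→d20:-→d21:-→d22:-→d23:-→d24:H1  best=H1
  add 5.0.0.0/8 -> H1 at depth 8
  add 5.120.237.0/24 -> H3 at depth 24
  add 0.0.0.0/0 -> H1 at depth 0
  add 220.67.225.184/29 -> H1 at depth 29
  add 5.112.0.0/12 -> H2 at depth 12
  ? 5.120.237.186  path d0:H1→d1:-→d2:-→d3:-→d4:-→d5:-→d6:-→d7:-→d8:H1→d9:-→d10:-→d11:-→d12:H2→d13:-→d14:-→d15:-→d16:-→d17:-→d18:-→d19:-→d20:-→d21:-→d22:-→d23:-→d24:H3→d25:-  best=H3
  add 220.67.225.184/29 -> H3 at depth 29
  add 220.67.225.128/26 -> H1 at depth 26
  ? 220.67.225.187  path d0:H1→d1:-→d2:-→d3:-→d4:-→d5:-→d6:-→d7:-→d8:-→d9:-→d10:-→d11:-→d12:-→d13:-→d14:-→d15:-→d16:-→d17:-→d18:-→d19:-→d20:-→d21:-→d22:-→d23:-→d24:-→d25:-→d26:H1→d27:-→d28:-→d29:H3→d30:-→d31:-→d32:H2  best=H2
  ? 220.67.225.128  path d0:H1→d1:-→d2:-→d3:-→d4:-→d5:-→d6:-→d7:-→d8:-→d9:-→d10:-→d11:-→d12:-→d13:-→d14:-→d15:-→d16:-→d17:-→d18:-→d19:-→d20:-→d21:-→d22:-→d23:-→d24:-→d25:-→d26:H1  best=H1
  add 220.67.224.0/21 -> H2 at depth 21

== LOOKUPS ==
["H1","H3","H2","H1"]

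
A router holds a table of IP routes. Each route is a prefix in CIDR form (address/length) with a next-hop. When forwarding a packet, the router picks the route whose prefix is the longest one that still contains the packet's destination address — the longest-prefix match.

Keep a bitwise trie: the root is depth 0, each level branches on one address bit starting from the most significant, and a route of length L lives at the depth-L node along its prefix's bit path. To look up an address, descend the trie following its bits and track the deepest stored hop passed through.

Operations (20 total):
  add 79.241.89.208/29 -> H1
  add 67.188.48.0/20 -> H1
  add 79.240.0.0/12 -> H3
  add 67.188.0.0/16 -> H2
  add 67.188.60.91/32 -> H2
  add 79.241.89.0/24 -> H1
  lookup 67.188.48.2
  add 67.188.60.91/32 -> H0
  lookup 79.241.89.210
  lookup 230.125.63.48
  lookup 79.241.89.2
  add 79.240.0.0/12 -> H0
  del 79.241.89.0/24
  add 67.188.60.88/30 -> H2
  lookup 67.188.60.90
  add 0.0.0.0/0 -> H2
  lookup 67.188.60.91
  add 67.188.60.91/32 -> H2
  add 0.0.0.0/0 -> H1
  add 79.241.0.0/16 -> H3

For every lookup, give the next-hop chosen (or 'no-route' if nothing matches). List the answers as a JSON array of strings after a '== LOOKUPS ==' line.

Trace:
  + 79.241.89.208/29 (H1) depth=29
  + 67.188.48.0/20 (H1) depth=20
  + 79.240.0.0/12 (H3) depth=12
  + 67.188.0.0/16 (H2) depth=16
  + 67.188.60.91/32 (H2) depth=32
  + 79.241.89.0/24 (H1) depth=24
  Q 67.188.48.2: descend 01000011101111000011 ; hops seen [H2,H1] ; pick H1
  + 67.188.60.91/32 (H0) depth=32
  Q 79.241.89.210: descend 01001111111100010101100111010 ; hops seen [H3,H1,H1] ; pick H1
  Q 230.125.63.48: descend ε ; hops seen [∅] ; pick no-route
  Q 79.241.89.2: descend 010011111111000101011001 ; hops seen [H3,H1] ; pick H1
  + 79.240.0.0/12 (H0) depth=12
  del 79.241.89.0/24 (clear depth 24)
  + 67.188.60.88/30 (H2) depth=30
  Q 67.188.60.90: descend 0100001110111100001111000101101 ; hops seen [H2,H1,H2] ; pick H2
  + 0.0.0.0/0 (H2) depth=0
  Q 67.188.60.91: descend 01000011101111000011110001011011 ; hops seen [H2,H2,H1,H2,H0] ; pick H0
  + 67.188.60.91/32 (H2) depth=32
  + 0.0.0.0/0 (H1) depth=0
  + 79.241.0.0/16 (H3) depth=16

== LOOKUPS ==
["H1","H1","no-route","H1","H2","H0"]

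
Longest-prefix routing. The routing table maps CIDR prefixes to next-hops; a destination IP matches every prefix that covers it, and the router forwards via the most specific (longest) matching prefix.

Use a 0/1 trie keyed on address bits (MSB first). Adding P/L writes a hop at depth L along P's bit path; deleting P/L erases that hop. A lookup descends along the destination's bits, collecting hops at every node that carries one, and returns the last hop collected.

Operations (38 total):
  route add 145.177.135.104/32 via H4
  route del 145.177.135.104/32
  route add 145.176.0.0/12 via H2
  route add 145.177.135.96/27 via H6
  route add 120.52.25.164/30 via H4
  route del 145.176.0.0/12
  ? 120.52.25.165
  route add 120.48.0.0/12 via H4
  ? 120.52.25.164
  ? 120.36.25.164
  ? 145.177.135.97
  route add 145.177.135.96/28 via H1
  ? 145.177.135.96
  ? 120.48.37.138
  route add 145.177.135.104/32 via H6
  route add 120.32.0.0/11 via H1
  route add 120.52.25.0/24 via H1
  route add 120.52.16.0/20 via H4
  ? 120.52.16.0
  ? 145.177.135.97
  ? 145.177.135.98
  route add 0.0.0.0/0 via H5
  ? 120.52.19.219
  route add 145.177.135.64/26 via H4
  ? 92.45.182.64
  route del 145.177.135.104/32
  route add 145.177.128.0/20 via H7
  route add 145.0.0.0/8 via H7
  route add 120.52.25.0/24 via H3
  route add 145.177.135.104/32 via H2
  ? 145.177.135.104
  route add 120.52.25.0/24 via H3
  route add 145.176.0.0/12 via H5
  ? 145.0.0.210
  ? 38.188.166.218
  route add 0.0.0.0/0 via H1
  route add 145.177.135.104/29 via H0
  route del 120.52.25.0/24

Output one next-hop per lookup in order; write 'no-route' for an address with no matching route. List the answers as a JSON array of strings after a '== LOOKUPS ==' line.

Process each operation:
  add 145.177.135.104/32 -> H4 at depth 32
  del 145.177.135.104/32 (clear depth 32)
  add 145.176.0.0/12 -> H2 at depth 12
  add 145.177.135.96/27 -> H6 at depth 27
  add 120.52.25.164/30 -> H4 at depth 30
  del 145.176.0.0/12 (clear depth 12)
  ? 120.52.25.165  path d0:-→d1:-→d2:-→d3:-→d4:-→d5:-→d6:-→d7:-→d8:-→d9:-→d10:-→d11:-→d12:-→d13:-→d14:-→d15:-→d16:-→d17:-→d18:-→d19:-→d20:-→d21:-→d22:-→d23:-→d24:-→d25:-→d26:-→d27:-→d28:-→d29:-→d30:H4  best=H4
  add 120.48.0.0/12 -> H4 at depth 12
  ? 120.52.25.164  path d0:-→d1:-→d2:-→d3:-→d4:-→d5:-→d6:-→d7:-→d8:-→d9:-→d10:-→d11:-→d12:H4→d13:-→d14:-→d15:-→d16:-→d17:-→d18:-→d19:-→d20:-→d21:-→d22:-→d23:-→d24:-→d25:-→d26:-→d27:-→d28:-→d29:-→d30:H4  best=H4
  ? 120.36.25.164  path d0:-→d1:-→d2:-→d3:-→d4:-→d5:-→d6:-→d7:-→d8:-→d9:-→d10:-→d11:-  best=no-route
  ? 145.177.135.97  path d0:-→d1:-→d2:-→d3:-→d4:-→d5:-→d6:-→d7:-→d8:-→d9:-→d10:-→d11:-→d12:-→d13:-→d14:-→d15:-→d16:-→d17:-→d18:-→d19:-→d20:-→d21:-→d22:-→d23:-→d24:-→d25:-→d26:-→d27:H6→d28:-  best=H6
  add 145.177.135.96/28 -> H1 at depth 28
  ? 145.177.135.96  path d0:-→d1:-→d2:-→d3:-→d4:-→d5:-→d6:-→d7:-→d8:-→d9:-→d10:-→d11:-→d12:-→d13:-→d14:-→d15:-→d16:-→d17:-→d18:-→d19:-→d20:-→d21:-→d22:-→d23:-→d24:-→d25:-→d26:-→d27:H6→d28:H1  best=H1
  ? 120.48.37.138  path d0:-→d1:-→d2:-→d3:-→d4:-→d5:-→d6:-→d7:-→d8:-→d9:-→d10:-→d11:-→d12:H4→d13:-  best=H4
  add 145.177.135.104/32 -> H6 at depth 32
  add 120.32.0.0/11 -> H1 at depth 11
  add 120.52.25.0/24 -> H1 at depth 24
  add 120.52.16.0/20 -> H4 at depth 20
  ? 120.52.16.0  path d0:-→d1:-→d2:-→d3:-→d4:-→d5:-→d6:-→d7:-→d8:-→d9:-→d10:-→d11:H1→d12:H4→d13:-→d14:-→d15:-→d16:-→d17:-→d18:-→d19:-→d20:H4  best=H4
  ? 145.177.135.97  path d0:-→d1:-→d2:-→d3:-→d4:-→d5:-→d6:-→d7:-→d8:-→d9:-→d10:-→d11:-→d12:-→d13:-→d14:-→d15:-→d16:-→d17:-→d18:-→d19:-→d20:-→d21:-→d22:-→d23:-→d24:-→d25:-→d26:-→d27:H6→d28:H1  best=H1
  ? 145.177.135.98  path d0:-→d1:-→d2:-→d3:-→d4:-→d5:-→d6:-→d7:-→d8:-→d9:-→d10:-→d11:-→d12:-→d13:-→d14:-→d15:-→d16:-→d17:-→d18:-→d19:-→d20:-→d21:-→d22:-→d23:-→d24:-→d25:-→d26:-→d27:H6→d28:H1  best=H1
  add 0.0.0.0/0 -> H5 at depth 0
  ? 120.52.19.219  path d0:H5→d1:-→d2:-→d3:-→d4:-→d5:-→d6:-→d7:-→d8:-→d9:-→d10:-→d11:H1→d12:H4→d13:-→d14:-→d15:-→d16:-→d17:-→d18:-→d19:-→d20:H4  best=H4
  add 145.177.135.64/26 -> H4 at depth 26
  ? 92.45.182.64  path d0:H5→d1:-→d2:-  best=H5
  del 145.177.135.104/32 (clear depth 32)
  add 145.177.128.0/20 -> H7 at depth 20
  add 145.0.0.0/8 -> H7 at depth 8
  add 120.52.25.0/24 -> H3 at depth 24
  add 145.177.135.104/32 -> H2 at depth 32
  ? 145.177.135.104  path d0:H5→d1:-→d2:-→d3:-→d4:-→d5:-→d6:-→d7:-→d8:H7→d9:-→d10:-→d11:-→d12:-→d13:-→d14:-→d15:-→d16:-→d17:-→d18:-→d19:-→d20:H7→d21:-→d22:-→d23:-→d24:-→d25:-→d26:H4→d27:H6→d28:H1→d29:-→d30:-→d31:-→d32:H2  best=H2
  add 120.52.25.0/24 -> H3 at depth 24
  add 145.176.0.0/12 -> H5 at depth 12
  ? 145.0.0.210  path d0:H5→d1:-→d2:-→d3:-→d4:-→d5:-→d6:-→d7:-→d8:H7  best=H7
  ? 38.188.166.218  path d0:H5→d1:-  best=H5
  add 0.0.0.0/0 -> H1 at depth 0
  add 145.177.135.104/29 -> H0 at depth 29
  del 120.52.25.0/24 (clear depth 24)

== LOOKUPS ==
["H4","H4","no-route","H6","H1","H4","H4","H1","H1","H4","H5","H2","H7","H5"]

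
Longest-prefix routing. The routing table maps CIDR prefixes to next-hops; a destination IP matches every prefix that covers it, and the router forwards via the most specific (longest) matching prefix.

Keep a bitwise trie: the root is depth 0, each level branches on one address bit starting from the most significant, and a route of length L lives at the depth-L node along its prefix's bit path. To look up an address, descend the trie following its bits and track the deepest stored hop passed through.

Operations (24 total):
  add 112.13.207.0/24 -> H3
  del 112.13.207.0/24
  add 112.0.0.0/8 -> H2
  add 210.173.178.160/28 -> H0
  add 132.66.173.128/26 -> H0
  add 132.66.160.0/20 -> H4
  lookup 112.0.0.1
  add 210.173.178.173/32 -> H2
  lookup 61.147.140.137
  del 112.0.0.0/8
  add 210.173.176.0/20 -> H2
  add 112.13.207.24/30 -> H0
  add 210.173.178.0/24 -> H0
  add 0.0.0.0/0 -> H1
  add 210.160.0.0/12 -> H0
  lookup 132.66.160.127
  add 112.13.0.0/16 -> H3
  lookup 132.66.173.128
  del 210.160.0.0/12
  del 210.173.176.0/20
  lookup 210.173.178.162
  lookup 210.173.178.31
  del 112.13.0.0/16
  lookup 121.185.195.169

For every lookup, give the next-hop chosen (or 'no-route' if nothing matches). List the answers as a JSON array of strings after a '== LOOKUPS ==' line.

Trace:
  add 112.13.207.0/24 -> H3 at depth 24
  - 112.13.207.0/24 clear@24
  add 112.0.0.0/8 -> H2 at depth 8
  add 210.173.178.160/28 -> H0 at depth 28
  add 132.66.173.128/26 -> H0 at depth 26
  add 132.66.160.0/20 -> H4 at depth 20
  lookup 112.0.0.1: bits 011100000000 walk d0:-→d1:-→d2:-→d3:-→d4:-→d5:-→d6:-→d7:-→d8:H2→d9:-→d10:-→d11:-→d12:- -> H2
  add 210.173.178.173/32 -> H2 at depth 32
  lookup 61.147.140.137: bits 0 walk d0:-→d1:- -> no-route
  - 112.0.0.0/8 clear@8
  add 210.173.176.0/20 -> H2 at depth 20
  add 112.13.207.24/30 -> H0 at depth 30
  add 210.173.178.0/24 -> H0 at depth 24
  add 0.0.0.0/0 -> H1 at depth 0
  add 210.160.0.0/12 -> H0 at depth 12
  lookup 132.66.160.127: bits 10000100010000101010 walk d0:H1→d1:-→d2:-→d3:-→d4:-→d5:-→d6:-→d7:-→d8:-→d9:-→d10:-→d11:-→d12:-→d13:-→d14:-→d15:-→d16:-→d17:-→d18:-→d19:-→d20:H4 -> H4
  add 112.13.0.0/16 -> H3 at depth 16
  lookup 132.66.173.128: bits 10000100010000101010110110 walk d0:H1→d1:-→d2:-→d3:-→d4:-→d5:-→d6:-→d7:-→d8:-→d9:-→d10:-→d11:-→d12:-→d13:-→d14:-→d15:-→d16:-→d17:-→d18:-→d19:-→d20:H4→d21:-→d22:-→d23:-→d24:-→d25:-→d26:H0 -> H0
  - 210.160.0.0/12 clear@12
  - 210.173.176.0/20 clear@20
  lookup 210.173.178.162: bits 1101001010101101101100101010 walk d0:H1→d1:-→d2:-→d3:-→d4:-→d5:-→d6:-→d7:-→d8:-→d9:-→d10:-→d11:-→d12:-→d13:-→d14:-→d15:-→d16:-→d17:-→d18:-→d19:-→d20:-→d21:-→d22:-→d23:-→d24:H0→d25:-→d26:-→d27:-→d28:H0 -> H0
  lookup 210.173.178.31: bits 110100101010110110110010 walk d0:H1→d1:-→d2:-→d3:-→d4:-→d5:-→d6:-→d7:-→d8:-→d9:-→d10:-→d11:-→d12:-→d13:-→d14:-→d15:-→d16:-→d17:-→d18:-→d19:-→d20:-→d21:-→d22:-→d23:-→d24:H0 -> H0
  - 112.13.0.0/16 clear@16
  lookup 121.185.195.169: bits 0111 walk d0:H1→d1:-→d2:-→d3:-→d4:- -> H1

== LOOKUPS ==
["H2","no-route","H4","H0","H0","H0","H1"]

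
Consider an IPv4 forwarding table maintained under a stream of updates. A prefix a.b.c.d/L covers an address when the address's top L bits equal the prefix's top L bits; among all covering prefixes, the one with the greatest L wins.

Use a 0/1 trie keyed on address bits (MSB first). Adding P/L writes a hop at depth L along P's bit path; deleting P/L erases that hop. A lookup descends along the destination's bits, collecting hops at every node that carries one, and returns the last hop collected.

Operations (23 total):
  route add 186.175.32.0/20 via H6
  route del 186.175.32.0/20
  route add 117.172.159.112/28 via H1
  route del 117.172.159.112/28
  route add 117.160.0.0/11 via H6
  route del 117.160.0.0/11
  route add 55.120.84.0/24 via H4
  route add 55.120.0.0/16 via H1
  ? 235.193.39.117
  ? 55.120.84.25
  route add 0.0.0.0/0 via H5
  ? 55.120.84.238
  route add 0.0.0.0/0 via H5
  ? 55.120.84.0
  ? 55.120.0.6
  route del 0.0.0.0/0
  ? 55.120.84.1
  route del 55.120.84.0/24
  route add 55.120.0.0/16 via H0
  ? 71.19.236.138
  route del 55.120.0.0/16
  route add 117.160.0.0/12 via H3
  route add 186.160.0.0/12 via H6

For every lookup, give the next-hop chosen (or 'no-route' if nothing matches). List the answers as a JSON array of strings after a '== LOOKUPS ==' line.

Trace:
  add 186.175.32.0/20 -> H6 at depth 20
  del 186.175.32.0/20 (clear depth 20)
  add 117.172.159.112/28 -> H1 at depth 28
  del 117.172.159.112/28 (clear depth 28)
  add 117.160.0.0/11 -> H6 at depth 11
  del 117.160.0.0/11 (clear depth 11)
  add 55.120.84.0/24 -> H4 at depth 24
  add 55.120.0.0/16 -> H1 at depth 16
  ? 235.193.39.117  path d0:-→d1:-  best=no-route
  ? 55.120.84.25  path d0:-→d1:-→d2:-→d3:-→d4:-→d5:-→d6:-→d7:-→d8:-→d9:-→d10:-→d11:-→d12:-→d13:-→d14:-→d15:-→d16:H1→d17:-→d18:-→d19:-→d20:-→d21:-→d22:-→d23:-→d24:H4  best=H4
  add 0.0.0.0/0 -> H5 at depth 0
  ? 55.120.84.238  path d0:H5→d1:-→d2:-→d3:-→d4:-→d5:-→d6:-→d7:-→d8:-→d9:-→d10:-→d11:-→d12:-→d13:-→d14:-→d15:-→d16:H1→d17:-→d18:-→d19:-→d20:-→d21:-→d22:-→d23:-→d24:H4  best=H4
  add 0.0.0.0/0 -> H5 at depth 0
  ? 55.120.84.0  path d0:H5→d1:-→d2:-→d3:-→d4:-→d5:-→d6:-→d7:-→d8:-→d9:-→d10:-→d11:-→d12:-→d13:-→d14:-→d15:-→d16:H1→d17:-→d18:-→d19:-→d20:-→d21:-→d22:-→d23:-→d24:H4  best=H4
  ? 55.120.0.6  path d0:H5→d1:-→d2:-→d3:-→d4:-→d5:-→d6:-→d7:-→d8:-→d9:-→d10:-→d11:-→d12:-→d13:-→d14:-→d15:-→d16:H1→d17:-  best=H1
  del 0.0.0.0/0 (clear depth 0)
  ? 55.120.84.1  path d0:-→d1:-→d2:-→d3:-→d4:-→d5:-→d6:-→d7:-→d8:-→d9:-→d10:-→d11:-→d12:-→d13:-→d14:-→d15:-→d16:H1→d17:-→d18:-→d19:-→d20:-→d21:-→d22:-→d23:-→d24:H4  best=H4
  del 55.120.84.0/24 (clear depth 24)
  add 55.120.0.0/16 -> H0 at depth 16
  ? 71.19.236.138  path d0:-→d1:-→d2:-  best=no-route
  del 55.120.0.0/16 (clear depth 16)
  add 117.160.0.0/12 -> H3 at depth 12
  add 186.160.0.0/12 -> H6 at depth 12

== LOOKUPS ==
["no-route","H4","H4","H4","H1","H4","no-route"]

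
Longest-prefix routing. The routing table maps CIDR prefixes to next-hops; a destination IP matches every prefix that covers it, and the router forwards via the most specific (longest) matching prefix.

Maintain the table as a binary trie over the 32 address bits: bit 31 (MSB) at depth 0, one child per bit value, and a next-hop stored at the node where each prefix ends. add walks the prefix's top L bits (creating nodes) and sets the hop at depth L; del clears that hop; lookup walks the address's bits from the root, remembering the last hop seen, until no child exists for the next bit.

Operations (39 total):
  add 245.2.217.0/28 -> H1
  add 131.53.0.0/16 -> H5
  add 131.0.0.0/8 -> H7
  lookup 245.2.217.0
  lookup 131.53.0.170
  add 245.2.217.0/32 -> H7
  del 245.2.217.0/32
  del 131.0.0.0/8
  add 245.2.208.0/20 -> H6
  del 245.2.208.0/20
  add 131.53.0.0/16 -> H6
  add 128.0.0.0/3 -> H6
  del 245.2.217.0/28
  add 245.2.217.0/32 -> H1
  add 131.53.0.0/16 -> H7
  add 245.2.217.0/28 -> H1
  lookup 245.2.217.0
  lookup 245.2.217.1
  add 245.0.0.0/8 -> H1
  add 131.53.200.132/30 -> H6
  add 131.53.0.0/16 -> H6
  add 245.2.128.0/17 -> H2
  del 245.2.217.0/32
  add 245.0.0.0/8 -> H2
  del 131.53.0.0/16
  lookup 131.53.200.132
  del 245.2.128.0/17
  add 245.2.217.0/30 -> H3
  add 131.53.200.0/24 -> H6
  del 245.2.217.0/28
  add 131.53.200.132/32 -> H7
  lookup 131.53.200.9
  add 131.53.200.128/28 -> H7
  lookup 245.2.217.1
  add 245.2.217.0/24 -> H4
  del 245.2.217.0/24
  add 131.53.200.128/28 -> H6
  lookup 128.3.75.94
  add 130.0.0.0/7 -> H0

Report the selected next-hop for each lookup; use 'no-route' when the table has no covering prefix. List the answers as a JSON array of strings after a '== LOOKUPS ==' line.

Process each operation:
  + 245.2.217.0/28 (H1) depth=28
  + 131.53.0.0/16 (H5) depth=16
  + 131.0.0.0/8 (H7) depth=8
  Q 245.2.217.0: descend 1111010100000010110110010000 ; hops seen [H1] ; pick H1
  Q 131.53.0.170: descend 1000001100110101 ; hops seen [H7,H5] ; pick H5
  + 245.2.217.0/32 (H7) depth=32
  - 245.2.217.0/32 clear@32
  - 131.0.0.0/8 clear@8
  + 245.2.208.0/20 (H6) depth=20
  - 245.2.208.0/20 clear@20
  + 131.53.0.0/16 (H6) depth=16
  + 128.0.0.0/3 (H6) depth=3
  - 245.2.217.0/28 clear@28
  + 245.2.217.0/32 (H1) depth=32
  + 131.53.0.0/16 (H7) depth=16
  + 245.2.217.0/28 (H1) depth=28
  Q 245.2.217.0: descend 11110101000000101101100100000000 ; hops seen [H1,H1] ; pick H1
  Q 245.2.217.1: descend 1111010100000010110110010000000 ; hops seen [H1] ; pick H1
  + 245.0.0.0/8 (H1) depth=8
  + 131.53.200.132/30 (H6) depth=30
  + 131.53.0.0/16 (H6) depth=16
  + 245.2.128.0/17 (H2) depth=17
  - 245.2.217.0/32 clear@32
  + 245.0.0.0/8 (H2) depth=8
  - 131.53.0.0/16 clear@16
  Q 131.53.200.132: descend 100000110011010111001000100001 ; hops seen [H6,H6] ; pick H6
  - 245.2.128.0/17 clear@17
  + 245.2.217.0/30 (H3) depth=30
  + 131.53.200.0/24 (H6) depth=24
  - 245.2.217.0/28 clear@28
  + 131.53.200.132/32 (H7) depth=32
  Q 131.53.200.9: descend 100000110011010111001000 ; hops seen [H6,H6] ; pick H6
  + 131.53.200.128/28 (H7) depth=28
  Q 245.2.217.1: descend 1111010100000010110110010000000 ; hops seen [H2,H3] ; pick H3
  + 245.2.217.0/24 (H4) depth=24
  - 245.2.217.0/24 clear@24
  + 131.53.200.128/28 (H6) depth=28
  Q 128.3.75.94: descend 100000 ; hops seen [H6] ; pick H6
  + 130.0.0.0/7 (H0) depth=7

== LOOKUPS ==
["H1","H5","H1","H1","H6","H6","H3","H6"]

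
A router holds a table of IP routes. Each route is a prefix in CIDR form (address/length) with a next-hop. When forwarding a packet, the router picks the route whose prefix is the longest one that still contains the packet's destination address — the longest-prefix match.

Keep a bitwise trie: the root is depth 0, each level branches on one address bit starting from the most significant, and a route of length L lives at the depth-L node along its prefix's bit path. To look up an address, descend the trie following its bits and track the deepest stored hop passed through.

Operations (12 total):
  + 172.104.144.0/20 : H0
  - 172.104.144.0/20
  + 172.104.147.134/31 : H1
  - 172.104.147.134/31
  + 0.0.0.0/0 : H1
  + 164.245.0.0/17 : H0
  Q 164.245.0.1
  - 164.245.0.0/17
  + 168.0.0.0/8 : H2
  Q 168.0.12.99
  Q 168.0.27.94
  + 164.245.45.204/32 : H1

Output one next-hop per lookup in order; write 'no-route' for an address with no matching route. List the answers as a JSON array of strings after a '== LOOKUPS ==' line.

Process each operation:
  add 172.104.144.0/20 -> H0 at depth 20
  - 172.104.144.0/20 clear@20
  add 172.104.147.134/31 -> H1 at depth 31
  - 172.104.147.134/31 clear@31
  add 0.0.0.0/0 -> H1 at depth 0
  add 164.245.0.0/17 -> H0 at depth 17
  ? 164.245.0.1  path d0:H1→d1:-→d2:-→d3:-→d4:-→d5:-→d6:-→d7:-→d8:-→d9:-→d10:-→d11:-→d12:-→d13:-→d14:-→d15:-→d16:-→d17:H0  best=H0
  - 164.245.0.0/17 clear@17
  add 168.0.0.0/8 -> H2 at depth 8
  ? 168.0.12.99  path d0:H1→d1:-→d2:-→d3:-→d4:-→d5:-→d6:-→d7:-→d8:H2  best=H2
  ? 168.0.27.94  path d0:H1→d1:-→d2:-→d3:-→d4:-→d5:-→d6:-→d7:-→d8:H2  best=H2
  add 164.245.45.204/32 -> H1 at depth 32

== LOOKUPS ==
["H0","H2","H2"]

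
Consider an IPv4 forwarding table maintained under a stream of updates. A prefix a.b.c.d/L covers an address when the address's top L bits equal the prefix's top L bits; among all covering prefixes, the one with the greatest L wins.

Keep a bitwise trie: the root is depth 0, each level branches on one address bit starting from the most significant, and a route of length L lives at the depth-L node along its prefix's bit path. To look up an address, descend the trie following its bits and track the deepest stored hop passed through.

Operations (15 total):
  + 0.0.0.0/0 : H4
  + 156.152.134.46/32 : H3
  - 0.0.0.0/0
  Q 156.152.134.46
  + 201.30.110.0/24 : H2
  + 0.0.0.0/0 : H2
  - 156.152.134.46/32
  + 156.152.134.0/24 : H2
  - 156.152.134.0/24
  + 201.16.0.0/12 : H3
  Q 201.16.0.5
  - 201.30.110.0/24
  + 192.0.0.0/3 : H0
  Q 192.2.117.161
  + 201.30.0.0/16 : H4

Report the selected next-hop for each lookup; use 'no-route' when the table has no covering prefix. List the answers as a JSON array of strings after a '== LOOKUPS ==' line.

Apply in order:
  + 0.0.0.0/0 (H4) depth=0
  + 156.152.134.46/32 (H3) depth=32
  - 0.0.0.0/0 clear@0
  ? 156.152.134.46  path d0:-→d1:-→d2:-→d3:-→d4:-→d5:-→d6:-→d7:-→d8:-→d9:-→d10:-→d11:-→d12:-→d13:-→d14:-→d15:-→d16:-→d17:-→d18:-→d19:-→d20:-→d21:-→d22:-→d23:-→d24:-→d25:-→d26:-→d27:-→d28:-→d29:-→d30:-→d31:-→d32:H3  best=H3
  + 201.30.110.0/24 (H2) depth=24
  + 0.0.0.0/0 (H2) depth=0
  - 156.152.134.46/32 clear@32
  + 156.152.134.0/24 (H2) depth=24
  - 156.152.134.0/24 clear@24
  + 201.16.0.0/12 (H3) depth=12
  ? 201.16.0.5  path d0:H2→d1:-→d2:-→d3:-→d4:-→d5:-→d6:-→d7:-→d8:-→d9:-→d10:-→d11:-→d12:H3  best=H3
  - 201.30.110.0/24 clear@24
  + 192.0.0.0/3 (H0) depth=3
  ? 192.2.117.161  path d0:H2→d1:-→d2:-→d3:H0→d4:-  best=H0
  + 201.30.0.0/16 (H4) depth=16

== LOOKUPS ==
["H3","H3","H0"]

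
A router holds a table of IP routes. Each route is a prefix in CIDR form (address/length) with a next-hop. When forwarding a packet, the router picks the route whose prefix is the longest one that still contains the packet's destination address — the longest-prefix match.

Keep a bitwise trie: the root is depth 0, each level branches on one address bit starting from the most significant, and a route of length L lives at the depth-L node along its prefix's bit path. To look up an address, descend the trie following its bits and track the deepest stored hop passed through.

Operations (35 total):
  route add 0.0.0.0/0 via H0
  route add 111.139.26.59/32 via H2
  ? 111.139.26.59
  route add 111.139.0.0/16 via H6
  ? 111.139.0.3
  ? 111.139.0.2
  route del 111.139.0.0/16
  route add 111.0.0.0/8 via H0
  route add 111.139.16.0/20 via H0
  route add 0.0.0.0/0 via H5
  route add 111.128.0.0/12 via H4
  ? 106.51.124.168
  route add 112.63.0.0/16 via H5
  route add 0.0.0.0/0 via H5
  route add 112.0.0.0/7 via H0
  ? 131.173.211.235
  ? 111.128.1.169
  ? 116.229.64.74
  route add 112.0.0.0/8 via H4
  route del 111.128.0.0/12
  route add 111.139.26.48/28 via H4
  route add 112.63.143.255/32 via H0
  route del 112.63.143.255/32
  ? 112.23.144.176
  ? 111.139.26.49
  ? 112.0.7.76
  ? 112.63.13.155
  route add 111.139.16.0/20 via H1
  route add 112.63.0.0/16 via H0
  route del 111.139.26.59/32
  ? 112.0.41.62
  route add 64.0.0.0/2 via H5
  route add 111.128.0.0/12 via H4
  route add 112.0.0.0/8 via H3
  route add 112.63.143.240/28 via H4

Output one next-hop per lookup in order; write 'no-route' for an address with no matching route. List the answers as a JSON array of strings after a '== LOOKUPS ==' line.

Trace:
  + 0.0.0.0/0 (H0) depth=0
  + 111.139.26.59/32 (H2) depth=32
  lookup 111.139.26.59: bits 01101111100010110001101000111011 walk d0:H0→d1:-→d2:-→d3:-→d4:-→d5:-→d6:-→d7:-→d8:-→d9:-→d10:-→d11:-→d12:-→d13:-→d14:-→d15:-→d16:-→d17:-→d18:-→d19:-→d20:-→d21:-→d22:-→d23:-→d24:-→d25:-→d26:-→d27:-→d28:-→d29:-→d30:-→d31:-→d32:H2 -> H2
  + 111.139.0.0/16 (H6) depth=16
  lookup 111.139.0.3: bits 0110111110001011000 walk d0:H0→d1:-→d2:-→d3:-→d4:-→d5:-→d6:-→d7:-→d8:-→d9:-→d10:-→d11:-→d12:-→d13:-→d14:-→d15:-→d16:H6→d17:-→d18:-→d19:- -> H6
  lookup 111.139.0.2: bits 0110111110001011000 walk d0:H0→d1:-→d2:-→d3:-→d4:-→d5:-→d6:-→d7:-→d8:-→d9:-→d10:-→d11:-→d12:-→d13:-→d14:-→d15:-→d16:H6→d17:-→d18:-→d19:- -> H6
  - 111.139.0.0/16 clear@16
  + 111.0.0.0/8 (H0) depth=8
  + 111.139.16.0/20 (H0) depth=20
  + 0.0.0.0/0 (H5) depth=0
  + 111.128.0.0/12 (H4) depth=12
  lookup 106.51.124.168: bits 01101 walk d0:H5→d1:-→d2:-→d3:-→d4:-→d5:- -> H5
  + 112.63.0.0/16 (H5) depth=16
  + 0.0.0.0/0 (H5) depth=0
  + 112.0.0.0/7 (H0) depth=7
  lookup 131.173.211.235: bits ε walk d0:H5 -> H5
  lookup 111.128.1.169: bits 011011111000 walk d0:H5→d1:-→d2:-→d3:-→d4:-→d5:-→d6:-→d7:-→d8:H0→d9:-→d10:-→d11:-→d12:H4 -> H4
  lookup 116.229.64.74: bits 01110 walk d0:H5→d1:-→d2:-→d3:-→d4:-→d5:- -> H5
  + 112.0.0.0/8 (H4) depth=8
  - 111.128.0.0/12 clear@12
  + 111.139.26.48/28 (H4) depth=28
  + 112.63.143.255/32 (H0) depth=32
  - 112.63.143.255/32 clear@32
  lookup 112.23.144.176: bits 0111000000 walk d0:H5→d1:-→d2:-→d3:-→d4:-→d5:-→d6:-→d7:H0→d8:H4→d9:-→d10:- -> H4
  lookup 111.139.26.49: bits 0110111110001011000110100011 walk d0:H5→d1:-→d2:-→d3:-→d4:-→d5:-→d6:-→d7:-→d8:H0→d9:-→d10:-→d11:-→d12:-→d13:-→d14:-→d15:-→d16:-→d17:-→d18:-→d19:-→d20:H0→d21:-→d22:-→d23:-→d24:-→d25:-→d26:-→d27:-→d28:H4 -> H4
  lookup 112.0.7.76: bits 0111000000 walk d0:H5→d1:-→d2:-→d3:-→d4:-→d5:-→d6:-→d7:H0→d8:H4→d9:-→d10:- -> H4
  lookup 112.63.13.155: bits 0111000000111111 walk d0:H5→d1:-→d2:-→d3:-→d4:-→d5:-→d6:-→d7:H0→d8:H4→d9:-→d10:-→d11:-→d12:-→d13:-→d14:-→d15:-→d16:H5 -> H5
  + 111.139.16.0/20 (H1) depth=20
  + 112.63.0.0/16 (H0) depth=16
  - 111.139.26.59/32 clear@32
  lookup 112.0.41.62: bits 0111000000 walk d0:H5→d1:-→d2:-→d3:-→d4:-→d5:-→d6:-→d7:H0→d8:H4→d9:-→d10:- -> H4
  + 64.0.0.0/2 (H5) depth=2
  + 111.128.0.0/12 (H4) depth=12
  + 112.0.0.0/8 (H3) depth=8
  + 112.63.143.240/28 (H4) depth=28

== LOOKUPS ==
["H2","H6","H6","H5","H5","H4","H5","H4","H4","H4","H5","H4"]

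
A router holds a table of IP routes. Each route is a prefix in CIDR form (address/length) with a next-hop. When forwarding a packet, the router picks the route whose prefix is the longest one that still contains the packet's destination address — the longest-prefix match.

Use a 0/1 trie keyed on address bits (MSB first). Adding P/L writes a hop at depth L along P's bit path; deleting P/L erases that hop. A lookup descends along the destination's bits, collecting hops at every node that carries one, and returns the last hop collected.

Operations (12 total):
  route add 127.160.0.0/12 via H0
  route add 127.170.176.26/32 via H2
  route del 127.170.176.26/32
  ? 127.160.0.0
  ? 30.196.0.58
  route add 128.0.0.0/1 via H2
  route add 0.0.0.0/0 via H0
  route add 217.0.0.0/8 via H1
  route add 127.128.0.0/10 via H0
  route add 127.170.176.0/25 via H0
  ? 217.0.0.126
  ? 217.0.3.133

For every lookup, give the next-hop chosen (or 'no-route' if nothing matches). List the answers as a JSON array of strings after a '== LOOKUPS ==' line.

Process each operation:
  add 127.160.0.0/12 -> H0 at depth 12
  add 127.170.176.26/32 -> H2 at depth 32
  del 127.170.176.26/32 (clear depth 32)
  ? 127.160.0.0  path d0:-→d1:-→d2:-→d3:-→d4:-→d5:-→d6:-→d7:-→d8:-→d9:-→d10:-→d11:-→d12:H0  best=H0
  ? 30.196.0.58  path d0:-→d1:-  best=no-route
  add 128.0.0.0/1 -> H2 at depth 1
  add 0.0.0.0/0 -> H0 at depth 0
  add 217.0.0.0/8 -> H1 at depth 8
  add 127.128.0.0/10 -> H0 at depth 10
  add 127.170.176.0/25 -> H0 at depth 25
  ? 217.0.0.126  path d0:H0→d1:H2→d2:-→d3:-→d4:-→d5:-→d6:-→d7:-→d8:H1  best=H1
  ? 217.0.3.133  path d0:H0→d1:H2→d2:-→d3:-→d4:-→d5:-→d6:-→d7:-→d8:H1  best=H1

== LOOKUPS ==
["H0","no-route","H1","H1"]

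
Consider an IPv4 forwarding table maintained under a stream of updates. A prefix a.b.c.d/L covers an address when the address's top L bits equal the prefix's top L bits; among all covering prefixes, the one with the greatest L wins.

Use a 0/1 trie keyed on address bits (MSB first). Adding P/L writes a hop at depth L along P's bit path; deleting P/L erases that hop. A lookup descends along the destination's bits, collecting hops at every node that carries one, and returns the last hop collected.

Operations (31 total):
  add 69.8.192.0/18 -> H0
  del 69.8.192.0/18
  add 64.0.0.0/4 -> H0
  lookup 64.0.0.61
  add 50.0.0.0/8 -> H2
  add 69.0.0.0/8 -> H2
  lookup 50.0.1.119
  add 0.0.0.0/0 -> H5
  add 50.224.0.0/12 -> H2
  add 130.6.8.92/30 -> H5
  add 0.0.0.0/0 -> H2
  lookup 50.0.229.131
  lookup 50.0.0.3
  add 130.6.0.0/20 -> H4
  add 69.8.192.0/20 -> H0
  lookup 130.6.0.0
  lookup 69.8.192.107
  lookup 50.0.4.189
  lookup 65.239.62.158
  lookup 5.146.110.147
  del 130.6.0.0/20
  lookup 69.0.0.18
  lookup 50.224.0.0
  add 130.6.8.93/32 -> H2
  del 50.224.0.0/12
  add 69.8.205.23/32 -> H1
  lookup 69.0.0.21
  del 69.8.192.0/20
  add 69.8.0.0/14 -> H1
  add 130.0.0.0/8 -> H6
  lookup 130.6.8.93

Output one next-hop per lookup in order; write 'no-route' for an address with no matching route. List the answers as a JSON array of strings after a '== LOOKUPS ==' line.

Process each operation:
  add 69.8.192.0/18 -> H0 at depth 18
  - 69.8.192.0/18 clear@18
  add 64.0.0.0/4 -> H0 at depth 4
  Q 64.0.0.61: descend 01000 ; hops seen [H0] ; pick H0
  add 50.0.0.0/8 -> H2 at depth 8
  add 69.0.0.0/8 -> H2 at depth 8
  Q 50.0.1.119: descend 00110010 ; hops seen [H2] ; pick H2
  add 0.0.0.0/0 -> H5 at depth 0
  add 50.224.0.0/12 -> H2 at depth 12
  add 130.6.8.92/30 -> H5 at depth 30
  add 0.0.0.0/0 -> H2 at depth 0
  Q 50.0.229.131: descend 00110010 ; hops seen [H2,H2] ; pick H2
  Q 50.0.0.3: descend 00110010 ; hops seen [H2,H2] ; pick H2
  add 130.6.0.0/20 -> H4 at depth 20
  add 69.8.192.0/20 -> H0 at depth 20
  Q 130.6.0.0: descend 10000010000001100000 ; hops seen [H2,H4] ; pick H4
  Q 69.8.192.107: descend 01000101000010001100 ; hops seen [H2,H0,H2,H0] ; pick H0
  Q 50.0.4.189: descend 00110010 ; hops seen [H2,H2] ; pick H2
  Q 65.239.62.158: descend 01000 ; hops seen [H2,H0] ; pick H0
  Q 5.146.110.147: descend 00 ; hops seen [H2] ; pick H2
  - 130.6.0.0/20 clear@20
  Q 69.0.0.18: descend 010001010000 ; hops seen [H2,H0,H2] ; pick H2
  Q 50.224.0.0: descend 001100101110 ; hops seen [H2,H2,H2] ; pick H2
  add 130.6.8.93/32 -> H2 at depth 32
  - 50.224.0.0/12 clear@12
  add 69.8.205.23/32 -> H1 at depth 32
  Q 69.0.0.21: descend 010001010000 ; hops seen [H2,H0,H2] ; pick H2
  - 69.8.192.0/20 clear@20
  add 69.8.0.0/14 -> H1 at depth 14
  add 130.0.0.0/8 -> H6 at depth 8
  Q 130.6.8.93: descend 10000010000001100000100001011101 ; hops seen [H2,H6,H5,H2] ; pick H2

== LOOKUPS ==
["H0","H2","H2","H2","H4","H0","H2","H0","H2","H2","H2","H2","H2"]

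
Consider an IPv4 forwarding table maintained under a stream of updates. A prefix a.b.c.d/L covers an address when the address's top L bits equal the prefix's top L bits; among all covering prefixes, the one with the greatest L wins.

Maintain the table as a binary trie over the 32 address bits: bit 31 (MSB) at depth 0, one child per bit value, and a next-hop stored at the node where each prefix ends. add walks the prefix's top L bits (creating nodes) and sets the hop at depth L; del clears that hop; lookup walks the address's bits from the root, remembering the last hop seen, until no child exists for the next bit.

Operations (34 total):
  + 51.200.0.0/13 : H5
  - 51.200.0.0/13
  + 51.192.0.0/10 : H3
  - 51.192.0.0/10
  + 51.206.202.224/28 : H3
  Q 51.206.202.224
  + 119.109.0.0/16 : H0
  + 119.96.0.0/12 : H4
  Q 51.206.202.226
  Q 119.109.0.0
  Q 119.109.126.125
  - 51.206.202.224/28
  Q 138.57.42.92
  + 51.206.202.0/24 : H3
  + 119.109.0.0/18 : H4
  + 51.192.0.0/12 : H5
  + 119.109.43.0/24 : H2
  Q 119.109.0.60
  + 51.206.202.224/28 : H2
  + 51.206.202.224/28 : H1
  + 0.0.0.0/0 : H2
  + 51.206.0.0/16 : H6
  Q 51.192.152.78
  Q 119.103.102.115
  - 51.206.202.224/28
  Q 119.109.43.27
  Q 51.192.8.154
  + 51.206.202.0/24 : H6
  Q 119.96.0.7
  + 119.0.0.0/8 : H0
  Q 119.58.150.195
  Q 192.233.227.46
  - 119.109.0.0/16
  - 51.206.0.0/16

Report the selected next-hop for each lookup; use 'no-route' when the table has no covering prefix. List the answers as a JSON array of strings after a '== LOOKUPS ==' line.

Apply in order:
  add 51.200.0.0/13 -> H5 at depth 13
  del 51.200.0.0/13 (clear depth 13)
  add 51.192.0.0/10 -> H3 at depth 10
  del 51.192.0.0/10 (clear depth 10)
  add 51.206.202.224/28 -> H3 at depth 28
  Q 51.206.202.224: descend 0011001111001110110010101110 ; hops seen [H3] ; pick H3
  add 119.109.0.0/16 -> H0 at depth 16
  add 119.96.0.0/12 -> H4 at depth 12
  Q 51.206.202.226: descend 0011001111001110110010101110 ; hops seen [H3] ; pick H3
  Q 119.109.0.0: descend 0111011101101101 ; hops seen [H4,H0] ; pick H0
  Q 119.109.126.125: descend 0111011101101101 ; hops seen [H4,H0] ; pick H0
  del 51.206.202.224/28 (clear depth 28)
  Q 138.57.42.92: descend ε ; hops seen [∅] ; pick no-route
  add 51.206.202.0/24 -> H3 at depth 24
  add 119.109.0.0/18 -> H4 at depth 18
  add 51.192.0.0/12 -> H5 at depth 12
  add 119.109.43.0/24 -> H2 at depth 24
  Q 119.109.0.60: descend 011101110110110100 ; hops seen [H4,H0,H4] ; pick H4
  add 51.206.202.224/28 -> H2 at depth 28
  add 51.206.202.224/28 -> H1 at depth 28
  add 0.0.0.0/0 -> H2 at depth 0
  add 51.206.0.0/16 -> H6 at depth 16
  Q 51.192.152.78: descend 001100111100 ; hops seen [H2,H5] ; pick H5
  Q 119.103.102.115: descend 011101110110 ; hops seen [H2,H4] ; pick H4
  del 51.206.202.224/28 (clear depth 28)
  Q 119.109.43.27: descend 011101110110110100101011 ; hops seen [H2,H4,H0,H4,H2] ; pick H2
  Q 51.192.8.154: descend 001100111100 ; hops seen [H2,H5] ; pick H5
  add 51.206.202.0/24 -> H6 at depth 24
  Q 119.96.0.7: descend 011101110110 ; hops seen [H2,H4] ; pick H4
  add 119.0.0.0/8 -> H0 at depth 8
  Q 119.58.150.195: descend 011101110 ; hops seen [H2,H0] ; pick H0
  Q 192.233.227.46: descend ε ; hops seen [H2] ; pick H2
  del 119.109.0.0/16 (clear depth 16)
  del 51.206.0.0/16 (clear depth 16)

== LOOKUPS ==
["H3","H3","H0","H0","no-route","H4","H5","H4","H2","H5","H4","H0","H2"]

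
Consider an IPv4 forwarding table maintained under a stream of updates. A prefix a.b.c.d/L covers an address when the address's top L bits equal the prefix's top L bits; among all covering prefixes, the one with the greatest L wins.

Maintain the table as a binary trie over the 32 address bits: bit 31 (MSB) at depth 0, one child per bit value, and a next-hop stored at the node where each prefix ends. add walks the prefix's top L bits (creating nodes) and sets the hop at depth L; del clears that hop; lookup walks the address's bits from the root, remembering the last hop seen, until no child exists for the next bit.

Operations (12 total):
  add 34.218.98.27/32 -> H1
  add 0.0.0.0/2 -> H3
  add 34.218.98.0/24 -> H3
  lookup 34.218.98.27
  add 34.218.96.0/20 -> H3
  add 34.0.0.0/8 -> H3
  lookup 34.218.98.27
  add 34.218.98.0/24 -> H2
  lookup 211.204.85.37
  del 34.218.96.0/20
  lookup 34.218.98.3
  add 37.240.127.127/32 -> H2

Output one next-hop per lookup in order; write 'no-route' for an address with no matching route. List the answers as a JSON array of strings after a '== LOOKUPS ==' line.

Process each operation:
  add 34.218.98.27/32 -> H1 at depth 32
  add 0.0.0.0/2 -> H3 at depth 2
  add 34.218.98.0/24 -> H3 at depth 24
  lookup 34.218.98.27: bits 00100010110110100110001000011011 walk d0:-→d1:-→d2:H3→d3:-→d4:-→d5:-→d6:-→d7:-→d8:-→d9:-→d10:-→d11:-→d12:-→d13:-→d14:-→d15:-→d16:-→d17:-→d18:-→d19:-→d20:-→d21:-→d22:-→d23:-→d24:H3→d25:-→d26:-→d27:-→d28:-→d29:-→d30:-→d31:-→d32:H1 -> H1
  add 34.218.96.0/20 -> H3 at depth 20
  add 34.0.0.0/8 -> H3 at depth 8
  lookup 34.218.98.27: bits 00100010110110100110001000011011 walk d0:-→d1:-→d2:H3→d3:-→d4:-→d5:-→d6:-→d7:-→d8:H3→d9:-→d10:-→d11:-→d12:-→d13:-→d14:-→d15:-→d16:-→d17:-→d18:-→d19:-→d20:H3→d21:-→d22:-→d23:-→d24:H3→d25:-→d26:-→d27:-→d28:-→d29:-→d30:-→d31:-→d32:H1 -> H1
  add 34.218.98.0/24 -> H2 at depth 24
  lookup 211.204.85.37: bits ε walk d0:- -> no-route
  - 34.218.96.0/20 clear@20
  lookup 34.218.98.3: bits 001000101101101001100010000 walk d0:-→d1:-→d2:H3→d3:-→d4:-→d5:-→d6:-→d7:-→d8:H3→d9:-→d10:-→d11:-→d12:-→d13:-→d14:-→d15:-→d16:-→d17:-→d18:-→d19:-→d20:-→d21:-→d22:-→d23:-→d24:H2→d25:-→d26:-→d27:- -> H2
  add 37.240.127.127/32 -> H2 at depth 32

== LOOKUPS ==
["H1","H1","no-route","H2"]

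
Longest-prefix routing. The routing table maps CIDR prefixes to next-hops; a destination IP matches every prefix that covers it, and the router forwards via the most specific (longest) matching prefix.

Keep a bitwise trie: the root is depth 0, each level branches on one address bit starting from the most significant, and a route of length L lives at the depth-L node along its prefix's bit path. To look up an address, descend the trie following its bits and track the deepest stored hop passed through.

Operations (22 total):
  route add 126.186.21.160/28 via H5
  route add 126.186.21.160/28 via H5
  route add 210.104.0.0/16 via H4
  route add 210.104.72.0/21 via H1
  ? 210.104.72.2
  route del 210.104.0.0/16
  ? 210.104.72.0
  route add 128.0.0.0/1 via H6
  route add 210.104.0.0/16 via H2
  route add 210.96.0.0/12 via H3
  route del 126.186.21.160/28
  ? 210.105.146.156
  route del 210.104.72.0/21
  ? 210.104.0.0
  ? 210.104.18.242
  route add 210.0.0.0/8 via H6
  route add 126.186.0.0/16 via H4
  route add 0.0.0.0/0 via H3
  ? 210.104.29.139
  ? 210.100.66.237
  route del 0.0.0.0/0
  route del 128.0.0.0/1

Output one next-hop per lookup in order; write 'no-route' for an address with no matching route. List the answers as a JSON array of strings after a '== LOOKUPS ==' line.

Apply in order:
  add 126.186.21.160/28 -> H5 at depth 28
  add 126.186.21.160/28 -> H5 at depth 28
  add 210.104.0.0/16 -> H4 at depth 16
  add 210.104.72.0/21 -> H1 at depth 21
  lookup 210.104.72.2: bits 110100100110100001001 walk d0:-→d1:-→d2:-→d3:-→d4:-→d5:-→d6:-→d7:-→d8:-→d9:-→d10:-→d11:-→d12:-→d13:-→d14:-→d15:-→d16:H4→d17:-→d18:-→d19:-→d20:-→d21:H1 -> H1
  del 210.104.0.0/16 (clear depth 16)
  lookup 210.104.72.0: bits 110100100110100001001 walk d0:-→d1:-→d2:-→d3:-→d4:-→d5:-→d6:-→d7:-→d8:-→d9:-→d10:-→d11:-→d12:-→d13:-→d14:-→d15:-→d16:-→d17:-→d18:-→d19:-→d20:-→d21:H1 -> H1
  add 128.0.0.0/1 -> H6 at depth 1
  add 210.104.0.0/16 -> H2 at depth 16
  add 210.96.0.0/12 -> H3 at depth 12
  del 126.186.21.160/28 (clear depth 28)
  lookup 210.105.146.156: bits 110100100110100 walk d0:-→d1:H6→d2:-→d3:-→d4:-→d5:-→d6:-→d7:-→d8:-→d9:-→d10:-→d11:-→d12:H3→d13:-→d14:-→d15:- -> H3
  del 210.104.72.0/21 (clear depth 21)
  lookup 210.104.0.0: bits 11010010011010000 walk d0:-→d1:H6→d2:-→d3:-→d4:-→d5:-→d6:-→d7:-→d8:-→d9:-→d10:-→d11:-→d12:H3→d13:-→d14:-→d15:-→d16:H2→d17:- -> H2
  lookup 210.104.18.242: bits 11010010011010000 walk d0:-→d1:H6→d2:-→d3:-→d4:-→d5:-→d6:-→d7:-→d8:-→d9:-→d10:-→d11:-→d12:H3→d13:-→d14:-→d15:-→d16:H2→d17:- -> H2
  add 210.0.0.0/8 -> H6 at depth 8
  add 126.186.0.0/16 -> H4 at depth 16
  add 0.0.0.0/0 -> H3 at depth 0
  lookup 210.104.29.139: bits 11010010011010000 walk d0:H3→d1:H6→d2:-→d3:-→d4:-→d5:-→d6:-→d7:-→d8:H6→d9:-→d10:-→d11:-→d12:H3→d13:-→d14:-→d15:-→d16:H2→d17:- -> H2
  lookup 210.100.66.237: bits 110100100110 walk d0:H3→d1:H6→d2:-→d3:-→d4:-→d5:-→d6:-→d7:-→d8:H6→d9:-→d10:-→d11:-→d12:H3 -> H3
  del 0.0.0.0/0 (clear depth 0)
  del 128.0.0.0/1 (clear depth 1)

== LOOKUPS ==
["H1","H1","H3","H2","H2","H2","H3"]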